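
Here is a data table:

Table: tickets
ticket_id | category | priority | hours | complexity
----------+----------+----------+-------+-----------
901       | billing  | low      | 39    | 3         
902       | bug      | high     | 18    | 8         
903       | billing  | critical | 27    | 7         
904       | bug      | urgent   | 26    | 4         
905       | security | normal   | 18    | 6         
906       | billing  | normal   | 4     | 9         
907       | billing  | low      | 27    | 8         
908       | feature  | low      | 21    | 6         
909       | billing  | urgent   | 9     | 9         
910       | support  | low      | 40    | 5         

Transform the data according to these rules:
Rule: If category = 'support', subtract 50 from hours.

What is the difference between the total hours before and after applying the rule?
50

Step 1: Original sum of hours = 229
Step 2: 1 records have category = 'support'
Step 3: Each affected record changes by -50
Step 4: Total change = 1 × -50 = -50
Step 5: New sum = 229 + -50 = 179
Step 6: Difference = |179 - 229| = 50
        (Sum decreased by 50)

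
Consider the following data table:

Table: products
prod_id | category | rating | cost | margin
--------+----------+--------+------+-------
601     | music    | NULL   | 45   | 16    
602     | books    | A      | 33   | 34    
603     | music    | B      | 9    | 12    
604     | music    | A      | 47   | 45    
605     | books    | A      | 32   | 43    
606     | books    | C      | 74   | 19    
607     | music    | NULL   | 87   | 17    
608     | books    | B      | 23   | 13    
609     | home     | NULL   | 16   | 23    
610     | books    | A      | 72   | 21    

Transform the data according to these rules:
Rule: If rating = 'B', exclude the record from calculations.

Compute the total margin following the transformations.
218

Step 1: Identify records where rating = 'B'
Step 2: The excluded records sum to 25
Step 3: Original total margin = 243
Step 4: Remaining total = 243 - 25 = 218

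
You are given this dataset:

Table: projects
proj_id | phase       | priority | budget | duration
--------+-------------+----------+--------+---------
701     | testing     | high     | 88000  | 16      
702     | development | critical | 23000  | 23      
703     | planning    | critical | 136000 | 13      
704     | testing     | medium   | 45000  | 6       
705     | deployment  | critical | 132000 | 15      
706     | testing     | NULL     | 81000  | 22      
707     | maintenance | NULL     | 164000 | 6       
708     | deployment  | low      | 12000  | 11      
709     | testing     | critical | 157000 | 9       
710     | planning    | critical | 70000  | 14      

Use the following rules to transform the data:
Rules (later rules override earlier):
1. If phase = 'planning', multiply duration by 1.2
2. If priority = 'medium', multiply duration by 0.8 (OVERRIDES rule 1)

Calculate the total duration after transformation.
139.2

Step 1: Rule 2 takes priority for records with priority = 'medium'
  - 1 records: 6 × 0.8 = 4.8
Step 2: Rule 1 applies to remaining records with phase = 'planning'
  - 2 records: 27 × 1.2 = 32.4
Step 3: Other records unchanged: 102
Step 4: Final sum = 4.8 + 32.4 + 102 = 139.2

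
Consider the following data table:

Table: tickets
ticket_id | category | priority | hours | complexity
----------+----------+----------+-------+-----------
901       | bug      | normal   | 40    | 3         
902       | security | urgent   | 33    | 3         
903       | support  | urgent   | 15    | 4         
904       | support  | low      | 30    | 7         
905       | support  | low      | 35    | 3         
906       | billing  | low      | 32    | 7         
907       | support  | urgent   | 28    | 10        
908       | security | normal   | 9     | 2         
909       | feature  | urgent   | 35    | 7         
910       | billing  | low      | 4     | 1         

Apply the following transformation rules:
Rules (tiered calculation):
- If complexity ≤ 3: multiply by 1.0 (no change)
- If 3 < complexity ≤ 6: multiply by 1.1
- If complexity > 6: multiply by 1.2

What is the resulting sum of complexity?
53.6

Step 1: Tier 1 (complexity ≤ 3): 5 records, sum = 12 × 1.0 = 12.0
Step 2: Tier 2 (3 < complexity ≤ 6): 1 records, sum = 4 × 1.1 = 4.4
Step 3: Tier 3 (complexity > 6): 4 records, sum = 31 × 1.2 = 37.2
Step 4: Final sum = 12.0 + 4.4 + 37.2 = 53.6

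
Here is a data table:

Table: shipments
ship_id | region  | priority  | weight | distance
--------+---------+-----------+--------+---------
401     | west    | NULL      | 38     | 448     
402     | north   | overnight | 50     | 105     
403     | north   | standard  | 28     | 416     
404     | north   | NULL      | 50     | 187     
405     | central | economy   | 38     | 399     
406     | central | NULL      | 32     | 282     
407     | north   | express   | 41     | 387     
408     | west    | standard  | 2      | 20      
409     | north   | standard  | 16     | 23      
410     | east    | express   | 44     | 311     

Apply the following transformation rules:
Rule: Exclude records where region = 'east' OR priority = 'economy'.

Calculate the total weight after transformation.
257

Step 1: Find records where region = 'east' OR priority = 'economy'
Step 2: 2 records match, summing to 82
Step 3: Original sum: 339
Step 4: Remaining sum = 339 - 82 = 257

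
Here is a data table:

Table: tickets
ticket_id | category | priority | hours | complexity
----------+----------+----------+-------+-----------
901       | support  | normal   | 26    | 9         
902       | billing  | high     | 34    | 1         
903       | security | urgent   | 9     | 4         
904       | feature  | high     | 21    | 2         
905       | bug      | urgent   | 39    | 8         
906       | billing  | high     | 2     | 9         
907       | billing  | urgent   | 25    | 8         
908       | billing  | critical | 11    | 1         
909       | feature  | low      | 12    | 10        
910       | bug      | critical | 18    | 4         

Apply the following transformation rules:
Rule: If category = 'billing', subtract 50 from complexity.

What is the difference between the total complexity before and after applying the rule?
200

Step 1: Original sum of complexity = 56
Step 2: 4 records have category = 'billing'
Step 3: Each affected record changes by -50
Step 4: Total change = 4 × -50 = -200
Step 5: New sum = 56 + -200 = -144
Step 6: Difference = |-144 - 56| = 200
        (Sum decreased by 200)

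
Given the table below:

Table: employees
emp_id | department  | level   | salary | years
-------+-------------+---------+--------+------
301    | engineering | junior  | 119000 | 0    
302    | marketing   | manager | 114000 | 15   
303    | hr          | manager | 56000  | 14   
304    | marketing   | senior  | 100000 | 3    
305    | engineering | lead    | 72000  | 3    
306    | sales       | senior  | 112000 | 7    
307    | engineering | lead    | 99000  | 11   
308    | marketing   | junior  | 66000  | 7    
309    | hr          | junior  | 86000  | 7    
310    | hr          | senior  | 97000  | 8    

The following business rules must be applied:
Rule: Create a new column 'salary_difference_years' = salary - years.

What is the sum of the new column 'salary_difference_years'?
920925

Step 1: For each record, compute salary - years
Example calculations:
  119000 - 0 = 119000
  114000 - 15 = 113985
  56000 - 14 = 55986
  ...
Step 2: Sum all derived values
Step 3: Total = 920925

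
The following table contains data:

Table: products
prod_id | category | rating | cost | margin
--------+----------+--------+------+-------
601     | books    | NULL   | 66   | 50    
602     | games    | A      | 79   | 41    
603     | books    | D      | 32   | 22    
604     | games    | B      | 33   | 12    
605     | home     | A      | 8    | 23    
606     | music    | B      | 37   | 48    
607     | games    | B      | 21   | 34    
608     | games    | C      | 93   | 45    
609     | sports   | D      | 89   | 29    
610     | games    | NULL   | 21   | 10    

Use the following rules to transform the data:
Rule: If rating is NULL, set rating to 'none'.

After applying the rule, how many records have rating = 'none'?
2

Step 1: Count records where rating IS NULL
Step 2: Found 2 records with NULL rating
Step 3: These records will have rating set to 'none'
Step 4: Records already having rating = 'none': 0
Step 5: Answer: 2 + 0 = 2 records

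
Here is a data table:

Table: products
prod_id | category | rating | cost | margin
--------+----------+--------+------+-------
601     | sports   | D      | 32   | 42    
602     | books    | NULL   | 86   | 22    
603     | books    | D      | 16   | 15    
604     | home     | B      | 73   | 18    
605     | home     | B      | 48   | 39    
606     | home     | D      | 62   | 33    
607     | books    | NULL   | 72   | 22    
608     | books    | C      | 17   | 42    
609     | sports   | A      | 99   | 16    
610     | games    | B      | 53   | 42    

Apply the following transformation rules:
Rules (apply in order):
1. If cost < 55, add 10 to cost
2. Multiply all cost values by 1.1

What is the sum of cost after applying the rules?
668.8

Step 1: Apply Rule 1 - Add 10 to records with cost < 55
  - 5 records affected: 166 + (5 × 10) = 216
  - Unaffected records: 392
  - Sum after Rule 1: 608
Step 2: Apply Rule 2 - Multiply all by 1.1
  - 608 × 1.1 = 668.8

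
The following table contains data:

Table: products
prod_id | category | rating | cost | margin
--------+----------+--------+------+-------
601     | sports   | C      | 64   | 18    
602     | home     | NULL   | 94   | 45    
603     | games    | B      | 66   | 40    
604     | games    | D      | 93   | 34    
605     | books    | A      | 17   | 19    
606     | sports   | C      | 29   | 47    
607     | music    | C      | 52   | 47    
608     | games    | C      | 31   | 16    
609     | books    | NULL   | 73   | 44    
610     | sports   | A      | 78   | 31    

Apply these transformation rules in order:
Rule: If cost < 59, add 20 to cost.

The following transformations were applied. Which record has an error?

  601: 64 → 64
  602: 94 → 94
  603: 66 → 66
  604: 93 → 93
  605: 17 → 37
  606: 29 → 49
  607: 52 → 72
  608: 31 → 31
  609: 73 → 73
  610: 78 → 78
Record 608 has an error. The correct transformed value should be 51, not 31.

Step 1: Check each record against the rule
Step 2: Record 608 has cost = 31
Step 3: Since 31 < 59, the bonus should have been applied
Step 4: Correct value = 51, but claimed value = 31
Conclusion: Record 608 has the error.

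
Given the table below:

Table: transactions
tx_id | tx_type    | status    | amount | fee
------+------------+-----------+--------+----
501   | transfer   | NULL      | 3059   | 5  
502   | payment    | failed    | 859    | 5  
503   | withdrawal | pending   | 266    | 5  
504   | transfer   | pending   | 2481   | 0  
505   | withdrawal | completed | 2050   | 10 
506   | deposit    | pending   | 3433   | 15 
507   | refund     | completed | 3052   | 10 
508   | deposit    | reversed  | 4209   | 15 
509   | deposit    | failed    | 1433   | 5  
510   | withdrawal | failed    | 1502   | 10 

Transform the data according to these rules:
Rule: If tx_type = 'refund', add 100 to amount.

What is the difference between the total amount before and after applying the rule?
100

Step 1: Original sum of amount = 22344
Step 2: 1 records have tx_type = 'refund'
Step 3: Each affected record changes by 100
Step 4: Total change = 1 × 100 = 100
Step 5: New sum = 22344 + 100 = 22444
Step 6: Difference = |22444 - 22344| = 100
        (Sum increased by 100)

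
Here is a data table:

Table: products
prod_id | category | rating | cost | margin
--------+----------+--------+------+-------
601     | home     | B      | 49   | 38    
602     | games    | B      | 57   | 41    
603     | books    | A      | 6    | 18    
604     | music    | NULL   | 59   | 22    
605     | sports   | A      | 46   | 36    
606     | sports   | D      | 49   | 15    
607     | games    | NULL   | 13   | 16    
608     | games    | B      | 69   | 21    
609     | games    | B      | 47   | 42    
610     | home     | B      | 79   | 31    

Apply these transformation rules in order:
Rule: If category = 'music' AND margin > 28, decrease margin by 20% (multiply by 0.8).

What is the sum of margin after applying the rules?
280

Step 1: Find records where category = 'music' AND margin > 28
Step 2: 0 records match, summing to 0
Step 3: After multiplier: 0 × 0.8 = 0.0
Step 4: Unaffected records sum: 280
Step 5: Final sum = 0.0 + 280 = 280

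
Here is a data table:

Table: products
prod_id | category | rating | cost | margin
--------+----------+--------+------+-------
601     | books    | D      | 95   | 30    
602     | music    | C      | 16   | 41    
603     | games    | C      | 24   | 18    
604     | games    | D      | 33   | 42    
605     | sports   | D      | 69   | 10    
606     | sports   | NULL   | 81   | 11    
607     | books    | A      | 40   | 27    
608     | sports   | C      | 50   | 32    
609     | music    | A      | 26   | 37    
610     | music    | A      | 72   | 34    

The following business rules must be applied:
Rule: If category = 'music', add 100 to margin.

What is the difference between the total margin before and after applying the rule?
300

Step 1: Original sum of margin = 282
Step 2: 3 records have category = 'music'
Step 3: Each affected record changes by 100
Step 4: Total change = 3 × 100 = 300
Step 5: New sum = 282 + 300 = 582
Step 6: Difference = |582 - 282| = 300
        (Sum increased by 300)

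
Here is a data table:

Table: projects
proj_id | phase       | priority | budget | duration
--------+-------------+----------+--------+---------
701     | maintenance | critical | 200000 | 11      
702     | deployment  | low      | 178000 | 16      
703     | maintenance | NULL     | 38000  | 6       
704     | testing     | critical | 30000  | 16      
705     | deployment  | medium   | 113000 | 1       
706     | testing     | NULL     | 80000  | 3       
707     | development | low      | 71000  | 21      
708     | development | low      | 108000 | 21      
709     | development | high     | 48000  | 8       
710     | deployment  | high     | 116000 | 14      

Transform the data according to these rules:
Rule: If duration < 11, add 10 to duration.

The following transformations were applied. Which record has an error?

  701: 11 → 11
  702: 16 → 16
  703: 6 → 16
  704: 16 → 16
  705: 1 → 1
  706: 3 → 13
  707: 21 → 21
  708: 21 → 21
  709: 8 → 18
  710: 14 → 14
Record 705 has an error. The correct transformed value should be 11, not 1.

Step 1: Check each record against the rule
Step 2: Record 705 has duration = 1
Step 3: Since 1 < 11, the bonus should have been applied
Step 4: Correct value = 11, but claimed value = 1
Conclusion: Record 705 has the error.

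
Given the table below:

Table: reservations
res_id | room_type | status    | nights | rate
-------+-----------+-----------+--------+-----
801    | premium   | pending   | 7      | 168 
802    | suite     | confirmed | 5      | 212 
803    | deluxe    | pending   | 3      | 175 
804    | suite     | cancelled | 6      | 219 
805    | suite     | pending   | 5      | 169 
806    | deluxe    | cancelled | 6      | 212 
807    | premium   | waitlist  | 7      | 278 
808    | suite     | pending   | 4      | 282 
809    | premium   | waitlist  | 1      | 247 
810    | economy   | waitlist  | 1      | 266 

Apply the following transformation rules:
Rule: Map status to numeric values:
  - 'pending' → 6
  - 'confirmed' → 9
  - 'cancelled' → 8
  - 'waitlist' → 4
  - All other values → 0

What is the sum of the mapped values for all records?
61

Step 1: Apply mapping to each record
Step 2: Count by status:
  'pending': 4 records × 6 = 24
  'confirmed': 1 records × 9 = 9
  'cancelled': 2 records × 8 = 16
  'waitlist': 3 records × 4 = 12
Step 3: Sum all mapped values = 61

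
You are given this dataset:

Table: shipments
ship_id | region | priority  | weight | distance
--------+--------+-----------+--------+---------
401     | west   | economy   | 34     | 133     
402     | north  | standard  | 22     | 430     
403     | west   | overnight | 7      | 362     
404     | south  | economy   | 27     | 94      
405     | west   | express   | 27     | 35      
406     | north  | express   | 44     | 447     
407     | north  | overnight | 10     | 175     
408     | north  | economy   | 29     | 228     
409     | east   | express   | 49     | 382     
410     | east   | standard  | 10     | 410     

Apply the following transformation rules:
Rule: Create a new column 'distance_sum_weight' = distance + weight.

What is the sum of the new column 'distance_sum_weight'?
2955

Step 1: For each record, compute distance + weight
Example calculations:
  133 + 34 = 167
  430 + 22 = 452
  362 + 7 = 369
  ...
Step 2: Sum all derived values
Step 3: Total = 2955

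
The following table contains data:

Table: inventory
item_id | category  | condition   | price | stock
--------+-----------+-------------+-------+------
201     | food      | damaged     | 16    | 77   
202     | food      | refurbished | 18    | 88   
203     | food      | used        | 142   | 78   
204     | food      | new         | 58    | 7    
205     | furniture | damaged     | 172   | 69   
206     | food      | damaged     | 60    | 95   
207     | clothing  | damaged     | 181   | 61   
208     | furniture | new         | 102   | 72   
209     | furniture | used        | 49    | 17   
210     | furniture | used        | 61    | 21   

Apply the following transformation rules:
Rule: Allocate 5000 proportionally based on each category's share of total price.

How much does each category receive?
clothing: 1053.55, food: 1711.29, furniture: 2235.16

Step 1: Calculate total price = 859
Step 2: Calculate each category's proportion:
  clothing: 181/859 = 21.07% → 1053.55
  food: 294/859 = 34.23% → 1711.29
  furniture: 384/859 = 44.70% → 2235.16
Step 3: Verify: sum of allocations ≈ 5000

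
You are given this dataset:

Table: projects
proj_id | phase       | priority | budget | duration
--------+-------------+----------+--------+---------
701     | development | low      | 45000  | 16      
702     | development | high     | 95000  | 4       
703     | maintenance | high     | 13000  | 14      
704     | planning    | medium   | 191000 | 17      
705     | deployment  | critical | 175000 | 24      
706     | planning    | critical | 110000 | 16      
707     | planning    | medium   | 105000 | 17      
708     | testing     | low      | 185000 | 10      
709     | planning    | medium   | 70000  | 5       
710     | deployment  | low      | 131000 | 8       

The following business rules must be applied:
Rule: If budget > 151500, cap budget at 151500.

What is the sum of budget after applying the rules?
1023500

Step 1: 3 records have budget > 151500
Step 2: These records originally summed to 551000
Step 3: After capping: 3 × 151500 = 454500
Step 4: Unaffected records sum: 569000
Step 5: Final sum = 454500 + 569000 = 1023500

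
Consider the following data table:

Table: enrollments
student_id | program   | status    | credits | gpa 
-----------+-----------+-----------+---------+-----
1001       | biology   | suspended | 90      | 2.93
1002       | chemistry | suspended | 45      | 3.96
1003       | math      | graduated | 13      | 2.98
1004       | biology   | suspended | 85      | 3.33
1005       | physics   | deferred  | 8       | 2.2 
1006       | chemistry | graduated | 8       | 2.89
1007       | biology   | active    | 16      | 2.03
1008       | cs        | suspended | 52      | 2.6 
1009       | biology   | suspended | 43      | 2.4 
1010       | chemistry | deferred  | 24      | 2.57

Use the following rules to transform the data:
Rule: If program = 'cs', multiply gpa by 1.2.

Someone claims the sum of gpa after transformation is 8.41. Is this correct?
No, the correct result is 28.41.

Step 1: Calculate the correct sum after transformation
Step 2: Apply multiplier 1.2 to records where program = 'cs'
Step 3: Correct result = 28.41
Step 4: Claimed result = 8.41
Step 5: 28.41 ≠ 8.41
Conclusion: The claimed result is incorrect. The correct answer is 28.41.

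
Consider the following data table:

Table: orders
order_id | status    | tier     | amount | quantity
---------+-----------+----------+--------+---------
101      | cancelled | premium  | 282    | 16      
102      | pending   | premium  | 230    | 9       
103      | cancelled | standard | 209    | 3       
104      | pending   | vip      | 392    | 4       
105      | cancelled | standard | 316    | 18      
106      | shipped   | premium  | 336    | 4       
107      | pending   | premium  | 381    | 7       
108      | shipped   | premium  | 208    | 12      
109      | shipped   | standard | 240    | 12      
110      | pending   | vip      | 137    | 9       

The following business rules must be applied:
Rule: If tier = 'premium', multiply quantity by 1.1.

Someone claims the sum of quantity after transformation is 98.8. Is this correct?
Yes, the result is correct.

Step 1: Calculate the correct sum after transformation
Step 2: Apply multiplier 1.1 to records where tier = 'premium'
Step 3: Correct result = 98.8
Step 4: Claimed result = 98.8
Step 5: 98.8 = 98.8 ✓
Conclusion: The claimed result is correct.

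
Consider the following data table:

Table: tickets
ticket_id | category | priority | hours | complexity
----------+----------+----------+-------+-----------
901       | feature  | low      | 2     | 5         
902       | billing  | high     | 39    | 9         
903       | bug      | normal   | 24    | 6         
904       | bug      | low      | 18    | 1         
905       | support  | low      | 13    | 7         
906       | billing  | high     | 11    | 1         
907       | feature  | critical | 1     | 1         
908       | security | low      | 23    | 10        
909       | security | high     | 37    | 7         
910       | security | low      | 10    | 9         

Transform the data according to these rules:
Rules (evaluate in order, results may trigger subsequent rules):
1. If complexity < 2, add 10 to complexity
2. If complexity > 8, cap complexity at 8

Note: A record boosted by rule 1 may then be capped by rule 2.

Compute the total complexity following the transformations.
73

Step 1: Apply rule 1 to records with complexity < 2
  - 3 records get bonus of 10
  - Of these, 3 records then exceed 8 and get capped
Step 2: Apply rule 2 to records with complexity > 8
  - 3 records (original) are capped
Step 3: Calculate final sum = 73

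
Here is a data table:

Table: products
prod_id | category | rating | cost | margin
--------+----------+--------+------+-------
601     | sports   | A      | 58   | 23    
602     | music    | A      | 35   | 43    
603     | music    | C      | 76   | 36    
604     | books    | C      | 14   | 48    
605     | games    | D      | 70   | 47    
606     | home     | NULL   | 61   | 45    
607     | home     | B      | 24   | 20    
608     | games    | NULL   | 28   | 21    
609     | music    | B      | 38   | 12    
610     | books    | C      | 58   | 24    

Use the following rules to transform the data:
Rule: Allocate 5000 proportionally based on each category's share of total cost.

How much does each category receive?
books: 779.22, games: 1060.61, home: 919.91, music: 1612.55, sports: 627.71

Step 1: Calculate total cost = 462
Step 2: Calculate each category's proportion:
  books: 72/462 = 15.58% → 779.22
  games: 98/462 = 21.21% → 1060.61
  home: 85/462 = 18.40% → 919.91
  music: 149/462 = 32.25% → 1612.55
  sports: 58/462 = 12.55% → 627.71
Step 3: Verify: sum of allocations ≈ 5000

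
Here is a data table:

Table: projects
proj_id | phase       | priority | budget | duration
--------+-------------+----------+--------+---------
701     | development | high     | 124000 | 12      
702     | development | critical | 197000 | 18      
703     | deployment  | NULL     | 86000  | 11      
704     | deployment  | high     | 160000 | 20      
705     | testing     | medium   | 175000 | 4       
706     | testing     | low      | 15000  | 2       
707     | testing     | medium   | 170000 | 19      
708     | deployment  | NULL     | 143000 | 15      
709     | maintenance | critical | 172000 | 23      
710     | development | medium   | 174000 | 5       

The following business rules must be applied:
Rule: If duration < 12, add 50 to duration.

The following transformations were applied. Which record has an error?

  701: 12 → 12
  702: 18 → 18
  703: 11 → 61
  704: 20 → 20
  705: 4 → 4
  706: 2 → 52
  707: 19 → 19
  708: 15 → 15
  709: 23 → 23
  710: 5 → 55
Record 705 has an error. The correct transformed value should be 54, not 4.

Step 1: Check each record against the rule
Step 2: Record 705 has duration = 4
Step 3: Since 4 < 12, the bonus should have been applied
Step 4: Correct value = 54, but claimed value = 4
Conclusion: Record 705 has the error.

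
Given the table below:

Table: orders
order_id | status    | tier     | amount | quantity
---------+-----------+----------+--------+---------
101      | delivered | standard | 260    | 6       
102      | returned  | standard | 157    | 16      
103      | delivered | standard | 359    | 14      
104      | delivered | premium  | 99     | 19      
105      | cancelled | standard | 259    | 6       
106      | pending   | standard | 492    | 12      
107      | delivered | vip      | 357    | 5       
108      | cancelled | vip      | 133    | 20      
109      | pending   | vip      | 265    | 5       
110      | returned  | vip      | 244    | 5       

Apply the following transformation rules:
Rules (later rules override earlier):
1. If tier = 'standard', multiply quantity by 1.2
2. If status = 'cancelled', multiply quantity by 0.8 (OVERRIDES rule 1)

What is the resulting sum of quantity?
112.4

Step 1: Rule 2 takes priority for records with status = 'cancelled'
  - 2 records: 26 × 0.8 = 20.8
Step 2: Rule 1 applies to remaining records with tier = 'standard'
  - 4 records: 48 × 1.2 = 57.6
Step 3: Other records unchanged: 34
Step 4: Final sum = 20.8 + 57.6 + 34 = 112.4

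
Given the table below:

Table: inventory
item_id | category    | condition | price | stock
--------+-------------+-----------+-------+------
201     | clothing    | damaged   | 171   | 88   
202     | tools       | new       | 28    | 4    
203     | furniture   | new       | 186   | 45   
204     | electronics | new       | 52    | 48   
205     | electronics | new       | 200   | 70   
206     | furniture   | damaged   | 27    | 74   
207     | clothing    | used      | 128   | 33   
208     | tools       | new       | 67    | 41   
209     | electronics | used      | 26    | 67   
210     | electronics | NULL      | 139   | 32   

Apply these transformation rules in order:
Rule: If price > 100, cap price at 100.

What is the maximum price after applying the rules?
100

Step 1: Original maximum price = 200
Step 2: Apply cap at 100
Step 3: 5 records had price > 100 and were capped
Step 4: Maximum after transformation = 100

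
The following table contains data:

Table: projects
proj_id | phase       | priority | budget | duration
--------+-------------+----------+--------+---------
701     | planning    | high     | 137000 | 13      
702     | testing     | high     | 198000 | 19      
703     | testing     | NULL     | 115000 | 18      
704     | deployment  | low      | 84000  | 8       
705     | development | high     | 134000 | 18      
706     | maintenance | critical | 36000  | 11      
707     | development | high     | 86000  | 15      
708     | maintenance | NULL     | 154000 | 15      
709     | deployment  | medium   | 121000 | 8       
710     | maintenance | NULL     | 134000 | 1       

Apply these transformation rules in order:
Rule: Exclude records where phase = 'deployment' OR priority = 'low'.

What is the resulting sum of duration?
110

Step 1: Find records where phase = 'deployment' OR priority = 'low'
Step 2: 2 records match, summing to 16
Step 3: Original sum: 126
Step 4: Remaining sum = 126 - 16 = 110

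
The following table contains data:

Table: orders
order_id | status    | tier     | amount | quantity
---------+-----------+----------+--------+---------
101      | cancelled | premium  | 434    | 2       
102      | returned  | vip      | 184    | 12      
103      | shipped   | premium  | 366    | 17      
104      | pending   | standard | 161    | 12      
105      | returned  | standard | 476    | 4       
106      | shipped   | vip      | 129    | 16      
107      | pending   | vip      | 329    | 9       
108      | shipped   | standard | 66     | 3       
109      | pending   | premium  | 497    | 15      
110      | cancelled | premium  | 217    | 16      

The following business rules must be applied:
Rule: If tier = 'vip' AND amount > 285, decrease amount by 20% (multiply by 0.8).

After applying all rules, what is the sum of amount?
2793.2

Step 1: Find records where tier = 'vip' AND amount > 285
Step 2: 1 records match, summing to 329
Step 3: After multiplier: 329 × 0.8 = 263.2
Step 4: Unaffected records sum: 2530
Step 5: Final sum = 263.2 + 2530 = 2793.2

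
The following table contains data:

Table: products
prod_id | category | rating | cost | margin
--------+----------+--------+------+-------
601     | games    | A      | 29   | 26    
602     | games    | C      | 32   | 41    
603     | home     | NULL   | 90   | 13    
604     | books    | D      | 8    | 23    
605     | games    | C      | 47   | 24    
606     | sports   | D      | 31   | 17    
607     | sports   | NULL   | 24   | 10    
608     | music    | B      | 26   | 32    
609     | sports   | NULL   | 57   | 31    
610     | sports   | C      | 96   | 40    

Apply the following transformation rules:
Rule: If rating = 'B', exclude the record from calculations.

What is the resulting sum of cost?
414

Step 1: Identify records where rating = 'B'
Step 2: The excluded records sum to 26
Step 3: Original total cost = 440
Step 4: Remaining total = 440 - 26 = 414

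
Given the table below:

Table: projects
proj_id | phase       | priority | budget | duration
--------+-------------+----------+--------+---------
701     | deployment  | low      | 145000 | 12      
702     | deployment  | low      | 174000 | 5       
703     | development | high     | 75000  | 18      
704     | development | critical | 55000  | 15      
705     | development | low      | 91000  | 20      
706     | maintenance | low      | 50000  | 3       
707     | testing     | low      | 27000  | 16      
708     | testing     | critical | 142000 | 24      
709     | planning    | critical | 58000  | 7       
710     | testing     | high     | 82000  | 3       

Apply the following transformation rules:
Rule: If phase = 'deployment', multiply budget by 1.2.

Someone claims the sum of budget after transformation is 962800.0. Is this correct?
Yes, the result is correct.

Step 1: Calculate the correct sum after transformation
Step 2: Apply multiplier 1.2 to records where phase = 'deployment'
Step 3: Correct result = 962800.0
Step 4: Claimed result = 962800.0
Step 5: 962800.0 = 962800.0 ✓
Conclusion: The claimed result is correct.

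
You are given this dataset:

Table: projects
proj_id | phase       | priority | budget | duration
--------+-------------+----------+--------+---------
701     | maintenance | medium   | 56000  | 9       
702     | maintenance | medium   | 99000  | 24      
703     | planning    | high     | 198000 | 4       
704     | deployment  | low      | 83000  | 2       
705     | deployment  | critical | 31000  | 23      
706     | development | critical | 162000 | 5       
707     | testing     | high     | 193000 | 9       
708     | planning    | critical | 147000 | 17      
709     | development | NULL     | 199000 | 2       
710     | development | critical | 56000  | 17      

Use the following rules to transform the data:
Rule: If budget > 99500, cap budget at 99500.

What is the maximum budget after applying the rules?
99500

Step 1: Original maximum budget = 199000
Step 2: Apply cap at 99500
Step 3: 5 records had budget > 99500 and were capped
Step 4: Maximum after transformation = 99500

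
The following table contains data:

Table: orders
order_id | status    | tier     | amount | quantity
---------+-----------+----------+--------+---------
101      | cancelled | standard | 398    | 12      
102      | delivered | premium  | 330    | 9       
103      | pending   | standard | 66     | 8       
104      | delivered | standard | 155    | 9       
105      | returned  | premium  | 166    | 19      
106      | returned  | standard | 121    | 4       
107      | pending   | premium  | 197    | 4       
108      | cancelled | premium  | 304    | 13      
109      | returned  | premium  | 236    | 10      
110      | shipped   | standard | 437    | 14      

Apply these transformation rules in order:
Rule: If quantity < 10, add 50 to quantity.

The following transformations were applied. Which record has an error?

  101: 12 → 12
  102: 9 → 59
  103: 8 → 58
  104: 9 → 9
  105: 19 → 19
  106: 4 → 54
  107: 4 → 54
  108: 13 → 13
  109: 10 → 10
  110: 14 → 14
Record 104 has an error. The correct transformed value should be 59, not 9.

Step 1: Check each record against the rule
Step 2: Record 104 has quantity = 9
Step 3: Since 9 < 10, the bonus should have been applied
Step 4: Correct value = 59, but claimed value = 9
Conclusion: Record 104 has the error.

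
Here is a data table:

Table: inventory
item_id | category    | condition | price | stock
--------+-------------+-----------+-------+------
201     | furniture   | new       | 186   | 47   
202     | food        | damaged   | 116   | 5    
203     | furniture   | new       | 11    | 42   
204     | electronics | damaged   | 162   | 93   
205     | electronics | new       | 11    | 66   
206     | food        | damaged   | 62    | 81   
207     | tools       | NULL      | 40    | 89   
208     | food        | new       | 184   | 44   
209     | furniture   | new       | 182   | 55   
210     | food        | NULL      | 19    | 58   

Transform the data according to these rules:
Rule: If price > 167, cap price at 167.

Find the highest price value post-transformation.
167

Step 1: Original maximum price = 186
Step 2: Apply cap at 167
Step 3: 3 records had price > 167 and were capped
Step 4: Maximum after transformation = 167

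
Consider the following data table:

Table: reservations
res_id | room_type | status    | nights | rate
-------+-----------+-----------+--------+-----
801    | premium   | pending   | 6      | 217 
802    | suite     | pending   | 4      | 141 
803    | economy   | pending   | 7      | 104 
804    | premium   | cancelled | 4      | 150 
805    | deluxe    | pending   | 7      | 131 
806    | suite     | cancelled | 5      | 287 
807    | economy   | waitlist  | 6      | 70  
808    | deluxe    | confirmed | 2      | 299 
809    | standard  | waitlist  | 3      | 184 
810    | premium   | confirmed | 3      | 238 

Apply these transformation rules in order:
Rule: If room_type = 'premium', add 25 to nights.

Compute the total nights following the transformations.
122

Step 1: Count records where room_type = 'premium': 3
Step 2: Total bonus added: 3 × 25 = 75
Step 3: Original sum of nights: 47
Step 4: Final sum = 47 + 75 = 122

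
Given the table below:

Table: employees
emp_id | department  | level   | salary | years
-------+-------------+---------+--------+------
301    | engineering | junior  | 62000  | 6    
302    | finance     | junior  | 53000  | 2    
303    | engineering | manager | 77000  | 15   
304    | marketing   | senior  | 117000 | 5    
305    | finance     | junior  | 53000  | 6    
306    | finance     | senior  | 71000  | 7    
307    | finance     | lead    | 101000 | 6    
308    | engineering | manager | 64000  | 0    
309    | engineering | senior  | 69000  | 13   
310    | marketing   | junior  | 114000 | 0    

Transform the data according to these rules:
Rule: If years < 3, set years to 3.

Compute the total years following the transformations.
67

Step 1: 3 records have years < 3
Step 2: These records originally summed to 2
Step 3: After setting to minimum: 3 × 3 = 9
Step 4: Unaffected records sum: 58
Step 5: Final sum = 9 + 58 = 67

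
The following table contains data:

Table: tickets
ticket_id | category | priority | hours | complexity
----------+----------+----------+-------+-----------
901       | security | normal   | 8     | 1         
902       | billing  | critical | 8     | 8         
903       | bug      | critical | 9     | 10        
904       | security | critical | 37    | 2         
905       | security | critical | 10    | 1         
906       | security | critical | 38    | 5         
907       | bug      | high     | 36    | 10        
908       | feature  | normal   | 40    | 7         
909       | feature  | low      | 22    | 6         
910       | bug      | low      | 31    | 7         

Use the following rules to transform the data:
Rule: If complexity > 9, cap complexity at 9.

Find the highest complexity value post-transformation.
9

Step 1: Original maximum complexity = 10
Step 2: Apply cap at 9
Step 3: 2 records had complexity > 9 and were capped
Step 4: Maximum after transformation = 9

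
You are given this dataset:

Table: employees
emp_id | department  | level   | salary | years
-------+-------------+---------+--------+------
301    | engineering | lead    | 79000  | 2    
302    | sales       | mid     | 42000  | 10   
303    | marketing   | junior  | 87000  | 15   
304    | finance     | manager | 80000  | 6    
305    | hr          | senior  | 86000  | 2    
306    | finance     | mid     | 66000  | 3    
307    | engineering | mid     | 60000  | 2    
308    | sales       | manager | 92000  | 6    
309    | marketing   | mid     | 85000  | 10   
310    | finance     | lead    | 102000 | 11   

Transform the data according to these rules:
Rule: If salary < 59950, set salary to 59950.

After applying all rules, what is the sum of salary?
796950

Step 1: 1 records have salary < 59950
Step 2: These records originally summed to 42000
Step 3: After setting to minimum: 1 × 59950 = 59950
Step 4: Unaffected records sum: 737000
Step 5: Final sum = 59950 + 737000 = 796950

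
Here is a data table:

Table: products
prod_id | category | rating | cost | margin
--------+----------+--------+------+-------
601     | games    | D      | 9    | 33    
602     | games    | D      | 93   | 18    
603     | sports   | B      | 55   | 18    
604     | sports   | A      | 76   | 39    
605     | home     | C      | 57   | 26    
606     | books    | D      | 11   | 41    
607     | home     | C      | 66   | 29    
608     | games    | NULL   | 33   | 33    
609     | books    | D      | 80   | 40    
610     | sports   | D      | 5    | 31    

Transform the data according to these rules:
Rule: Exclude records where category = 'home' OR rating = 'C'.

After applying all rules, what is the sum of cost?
362

Step 1: Find records where category = 'home' OR rating = 'C'
Step 2: 2 records match, summing to 123
Step 3: Original sum: 485
Step 4: Remaining sum = 485 - 123 = 362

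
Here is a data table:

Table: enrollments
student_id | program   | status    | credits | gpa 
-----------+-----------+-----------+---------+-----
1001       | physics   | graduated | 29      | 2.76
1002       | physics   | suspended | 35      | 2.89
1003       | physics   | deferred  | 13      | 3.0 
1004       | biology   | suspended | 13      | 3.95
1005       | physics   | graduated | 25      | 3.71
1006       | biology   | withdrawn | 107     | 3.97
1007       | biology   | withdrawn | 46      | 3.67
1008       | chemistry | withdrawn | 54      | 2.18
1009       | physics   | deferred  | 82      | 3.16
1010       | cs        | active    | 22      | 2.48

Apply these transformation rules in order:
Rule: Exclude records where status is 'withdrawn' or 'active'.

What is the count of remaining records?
6

Step 1: Count records to exclude
  - 3 (withdrawn) + 1 (active) = 4 records
Step 2: Total records: 10
Step 3: Remaining = 10 - 4 = 6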